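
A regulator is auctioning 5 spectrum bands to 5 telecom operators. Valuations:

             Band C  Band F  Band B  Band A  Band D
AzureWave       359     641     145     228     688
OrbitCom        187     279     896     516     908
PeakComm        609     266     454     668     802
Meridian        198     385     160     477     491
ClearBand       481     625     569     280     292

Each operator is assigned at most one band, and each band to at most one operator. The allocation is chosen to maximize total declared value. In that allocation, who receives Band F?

AzureWave receives Band F.

Treat this as an assignment problem: match each operator to one band.
Optimal: AzureWave→Band F ($641M), OrbitCom→Band B ($896M), PeakComm→Band D ($802M), Meridian→Band A ($477M), ClearBand→Band C ($481M) — total 641+896+802+477+481 = $3297M.
Column-greedy (each band in turn goes to its best remaining operator) gives $2915M, worse by 382.
Next-best assignment: AzureWave→Band D, OrbitCom→Band B, PeakComm→Band C, Meridian→Band A, ClearBand→Band F = $3295M.
Swapping Meridian↔AzureWave (Meridian→Band F $385M, AzureWave→Band A $228M) loses 505.
Checked against all permutations: $3297M is optimal.
AzureWave's own top band is Band D ($688M), but forcing AzureWave→Band D and reassigning the rest optimally gives only $3295M — worse by 2.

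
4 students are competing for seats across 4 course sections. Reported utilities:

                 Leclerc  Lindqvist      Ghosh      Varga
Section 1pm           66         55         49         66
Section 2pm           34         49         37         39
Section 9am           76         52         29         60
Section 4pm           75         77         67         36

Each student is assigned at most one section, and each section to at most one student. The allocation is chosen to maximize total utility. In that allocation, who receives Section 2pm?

Lindqvist receives Section 2pm.

This is a one-to-one assignment (maximum-weight bipartite matching).
Optimal: Leclerc→Section 9am (76 points), Lindqvist→Section 2pm (49 points), Ghosh→Section 4pm (67 points), Varga→Section 1pm (66 points) — total 76+49+67+66 = 258 points.
Max-entry greedy (repeatedly take the single best remaining cell) gives 256 points, worse by 2.
Lindqvist's own top section is Section 4pm (77 points), but forcing Lindqvist→Section 4pm and reassigning the rest optimally gives only 256 points — worse by 2.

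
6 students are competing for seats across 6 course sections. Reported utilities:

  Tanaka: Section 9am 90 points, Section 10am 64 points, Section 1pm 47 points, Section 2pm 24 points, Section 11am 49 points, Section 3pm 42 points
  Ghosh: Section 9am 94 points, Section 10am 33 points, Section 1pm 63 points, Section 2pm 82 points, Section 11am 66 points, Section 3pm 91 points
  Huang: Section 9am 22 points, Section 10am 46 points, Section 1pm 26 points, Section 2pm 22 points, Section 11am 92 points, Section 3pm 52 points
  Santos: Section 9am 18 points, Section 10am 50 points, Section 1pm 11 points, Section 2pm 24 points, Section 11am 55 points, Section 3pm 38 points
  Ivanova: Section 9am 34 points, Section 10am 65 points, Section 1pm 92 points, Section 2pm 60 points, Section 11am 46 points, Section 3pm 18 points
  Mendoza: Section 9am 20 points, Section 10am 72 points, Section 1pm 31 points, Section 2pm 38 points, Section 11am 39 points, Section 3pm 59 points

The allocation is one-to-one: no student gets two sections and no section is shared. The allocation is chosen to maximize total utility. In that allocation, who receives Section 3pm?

Santos receives Section 3pm.

Optimal: Tanaka→Section 9am (90 points), Ghosh→Section 2pm (82 points), Huang→Section 11am (92 points), Santos→Section 3pm (38 points), Ivanova→Section 1pm (92 points), Mendoza→Section 10am (72 points) — total 90+82+92+38+92+72 = 466 points.
Max-entry greedy (repeatedly take the single best remaining cell) gives 416 points, worse by 50.
Next-best assignment: Tanaka→Section 9am, Ghosh→Section 2pm, Huang→Section 11am, Santos→Section 10am, Ivanova→Section 1pm, Mendoza→Section 3pm = 465 points.
No other one-to-one assignment exceeds 466 points.
Santos's own top section is Section 11am (55 points), but forcing Santos→Section 11am and reassigning the rest optimally gives only 443 points — worse by 23.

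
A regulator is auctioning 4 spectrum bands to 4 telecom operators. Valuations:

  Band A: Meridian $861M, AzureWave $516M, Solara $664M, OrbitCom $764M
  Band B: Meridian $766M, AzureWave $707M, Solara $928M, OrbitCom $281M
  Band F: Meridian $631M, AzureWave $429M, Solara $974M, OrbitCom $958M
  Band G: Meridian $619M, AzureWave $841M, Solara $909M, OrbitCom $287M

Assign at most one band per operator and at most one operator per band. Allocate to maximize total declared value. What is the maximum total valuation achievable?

Optimal: Meridian→Band A ($861M), AzureWave→Band G ($841M), Solara→Band B ($928M), OrbitCom→Band F ($958M) — total 861+841+928+958 = $3588M.
Row-greedy (each operator in turn takes its best remaining band) gives $2957M, worse by 631.
Next-best assignment: Meridian→Band A, AzureWave→Band B, Solara→Band G, OrbitCom→Band F = $3435M.

Maximum total: $3588M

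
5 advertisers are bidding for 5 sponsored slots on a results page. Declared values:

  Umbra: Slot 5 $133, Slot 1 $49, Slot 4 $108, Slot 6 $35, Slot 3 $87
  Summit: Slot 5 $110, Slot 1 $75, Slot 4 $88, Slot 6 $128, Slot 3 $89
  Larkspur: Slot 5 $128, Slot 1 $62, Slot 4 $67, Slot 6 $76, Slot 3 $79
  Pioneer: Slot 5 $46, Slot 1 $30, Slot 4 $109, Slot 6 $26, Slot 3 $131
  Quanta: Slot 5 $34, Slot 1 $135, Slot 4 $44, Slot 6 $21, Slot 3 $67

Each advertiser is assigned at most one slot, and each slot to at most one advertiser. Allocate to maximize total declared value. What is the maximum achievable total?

Optimal: Umbra→Slot 4 ($108), Summit→Slot 6 ($128), Larkspur→Slot 5 ($128), Pioneer→Slot 3 ($131), Quanta→Slot 1 ($135) — total 108+128+128+131+135 = $630.
Row-greedy (each advertiser in turn takes its best remaining slot) gives $584, worse by 46.
Next-best assignment: Umbra→Slot 5, Summit→Slot 6, Larkspur→Slot 4, Pioneer→Slot 3, Quanta→Slot 1 = $594.
Checked against all permutations: $630 is optimal.

Max total: $630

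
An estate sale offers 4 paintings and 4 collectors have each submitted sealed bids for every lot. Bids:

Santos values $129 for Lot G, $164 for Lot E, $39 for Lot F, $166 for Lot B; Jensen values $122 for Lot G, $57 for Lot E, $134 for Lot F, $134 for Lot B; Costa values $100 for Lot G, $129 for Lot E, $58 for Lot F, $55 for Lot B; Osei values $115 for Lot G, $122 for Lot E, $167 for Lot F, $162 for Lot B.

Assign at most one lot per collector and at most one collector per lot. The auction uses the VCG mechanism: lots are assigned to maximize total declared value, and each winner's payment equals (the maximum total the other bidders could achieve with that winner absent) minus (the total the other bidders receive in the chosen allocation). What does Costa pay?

Costa pays $10.

Efficient allocation: Santos→Lot B ($166), Jensen→Lot G ($122), Costa→Lot E ($129), Osei→Lot F ($167); total welfare W = $584.
Costa receives Lot E at value $129, so the others get W − 129 = $455.
Without Costa: best allocation of the remaining 3 bidders over all 4 lots is Santos→Lot E ($164), Jensen→Lot B ($134), Osei→Lot F ($167), total $465.
VCG payment = (others' best without Costa) − (others' welfare with Costa) = 465 − 455 = $10.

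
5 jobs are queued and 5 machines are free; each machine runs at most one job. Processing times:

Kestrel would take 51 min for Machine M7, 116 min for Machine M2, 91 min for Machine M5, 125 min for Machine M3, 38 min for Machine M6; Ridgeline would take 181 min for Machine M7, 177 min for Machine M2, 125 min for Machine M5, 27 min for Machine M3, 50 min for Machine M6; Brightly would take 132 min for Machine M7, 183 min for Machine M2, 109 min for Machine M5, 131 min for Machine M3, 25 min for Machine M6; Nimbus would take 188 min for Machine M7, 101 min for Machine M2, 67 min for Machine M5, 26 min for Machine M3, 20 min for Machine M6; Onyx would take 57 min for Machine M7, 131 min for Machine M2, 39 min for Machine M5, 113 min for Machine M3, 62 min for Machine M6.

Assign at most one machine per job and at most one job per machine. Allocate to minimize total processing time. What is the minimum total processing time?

Minimum total: 243 min

This is a one-to-one assignment (minimum-cost bipartite matching).
Optimal: Kestrel→Machine M7 (51 min), Ridgeline→Machine M3 (27 min), Brightly→Machine M6 (25 min), Nimbus→Machine M2 (101 min), Onyx→Machine M5 (39 min) — total 51+27+25+101+39 = 243 min.
Row-greedy (each job in turn takes its cheapest remaining machine) gives 332 min, worse by 89.
Swapping Ridgeline↔Brightly (Ridgeline→Machine M6 50 min, Brightly→Machine M3 131 min) adds 129.
Checked against all permutations: 243 min is optimal.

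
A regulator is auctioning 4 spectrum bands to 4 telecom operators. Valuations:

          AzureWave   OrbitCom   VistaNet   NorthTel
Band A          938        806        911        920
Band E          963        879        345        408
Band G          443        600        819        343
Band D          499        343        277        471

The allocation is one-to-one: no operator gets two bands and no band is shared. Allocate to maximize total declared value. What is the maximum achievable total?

Optimal: AzureWave→Band D ($499M), OrbitCom→Band E ($879M), VistaNet→Band G ($819M), NorthTel→Band A ($920M) — total 499+879+819+920 = $3117M.
Column-greedy (each band in turn goes to its best remaining operator) gives $3107M, worse by 10.

Max total: $3117M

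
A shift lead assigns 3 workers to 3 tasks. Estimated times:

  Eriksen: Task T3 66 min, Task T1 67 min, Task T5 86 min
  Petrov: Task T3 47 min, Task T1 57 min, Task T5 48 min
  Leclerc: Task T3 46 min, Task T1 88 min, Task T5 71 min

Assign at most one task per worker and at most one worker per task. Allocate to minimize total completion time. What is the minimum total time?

This is the linear assignment problem.
Optimal: Eriksen→Task T1 (67 min), Petrov→Task T5 (48 min), Leclerc→Task T3 (46 min) — total 67+48+46 = 161 min.
Row-greedy (each worker in turn takes its cheapest remaining task) gives 202 min, worse by 41.
No other one-to-one assignment undercuts 161 min.

Min total: 161 min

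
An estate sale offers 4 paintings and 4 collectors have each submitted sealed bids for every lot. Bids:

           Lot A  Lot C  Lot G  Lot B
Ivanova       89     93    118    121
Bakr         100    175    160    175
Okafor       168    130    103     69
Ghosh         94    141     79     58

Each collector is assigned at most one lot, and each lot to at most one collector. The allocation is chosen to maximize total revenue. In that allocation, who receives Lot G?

This is a one-to-one assignment (maximum-weight bipartite matching).
Optimal: Ivanova→Lot G ($118), Bakr→Lot B ($175), Okafor→Lot A ($168), Ghosh→Lot C ($141) — total 118+175+168+141 = $602.
Max-entry greedy (repeatedly take the single best remaining cell) gives $543, worse by 59.
Swapping Ghosh↔Bakr (Ghosh→Lot B $58, Bakr→Lot C $175) loses 83.
Ivanova's own top lot is Lot B ($121), but forcing Ivanova→Lot B and reassigning the rest optimally gives only $590 — worse by 12.

Ivanova receives Lot G.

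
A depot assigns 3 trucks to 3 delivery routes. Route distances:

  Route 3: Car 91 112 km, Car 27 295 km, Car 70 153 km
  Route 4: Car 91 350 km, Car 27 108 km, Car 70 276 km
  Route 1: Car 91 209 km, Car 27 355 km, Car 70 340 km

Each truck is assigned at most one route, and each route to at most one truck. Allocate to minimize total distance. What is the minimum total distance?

Optimal: Car 91→Route 1 (209 km), Car 27→Route 4 (108 km), Car 70→Route 3 (153 km) — total 209+108+153 = 470 km.
Min-entry greedy (repeatedly take the single cheapest remaining cell) gives 560 km, worse by 90.

Minimum total: 470 km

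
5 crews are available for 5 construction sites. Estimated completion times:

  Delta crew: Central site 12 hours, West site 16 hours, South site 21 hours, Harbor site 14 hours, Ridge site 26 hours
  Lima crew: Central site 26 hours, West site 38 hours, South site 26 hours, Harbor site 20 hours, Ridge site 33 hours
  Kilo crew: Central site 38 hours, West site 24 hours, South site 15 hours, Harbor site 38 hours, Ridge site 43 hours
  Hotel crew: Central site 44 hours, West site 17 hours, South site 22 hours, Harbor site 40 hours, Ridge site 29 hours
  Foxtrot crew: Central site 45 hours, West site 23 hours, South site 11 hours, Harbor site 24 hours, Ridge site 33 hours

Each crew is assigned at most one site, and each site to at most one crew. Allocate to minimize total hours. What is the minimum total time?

Optimal: Delta crew→Central site (12 hours), Lima crew→Harbor site (20 hours), Kilo crew→West site (24 hours), Hotel crew→Ridge site (29 hours), Foxtrot crew→South site (11 hours) — total 12+20+24+29+11 = 96 hours.
Column-greedy (each site in turn goes to its cheapest remaining crew) gives 103 hours, worse by 7.
Every other assignment is strictly worse.

Min total: 96 hours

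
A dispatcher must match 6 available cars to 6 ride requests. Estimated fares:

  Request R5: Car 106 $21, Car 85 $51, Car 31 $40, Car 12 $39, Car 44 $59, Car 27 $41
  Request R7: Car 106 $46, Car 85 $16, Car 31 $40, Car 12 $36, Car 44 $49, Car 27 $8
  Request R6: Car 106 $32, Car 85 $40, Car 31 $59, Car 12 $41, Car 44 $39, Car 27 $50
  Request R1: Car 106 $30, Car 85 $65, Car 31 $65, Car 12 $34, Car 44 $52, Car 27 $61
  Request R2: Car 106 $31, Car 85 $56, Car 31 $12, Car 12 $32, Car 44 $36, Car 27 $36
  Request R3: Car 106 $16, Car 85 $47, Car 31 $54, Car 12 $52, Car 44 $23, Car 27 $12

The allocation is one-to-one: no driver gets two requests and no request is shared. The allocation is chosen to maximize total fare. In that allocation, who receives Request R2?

Optimal: Car 106→Request R7 ($46), Car 85→Request R2 ($56), Car 31→Request R6 ($59), Car 12→Request R3 ($52), Car 44→Request R5 ($59), Car 27→Request R1 ($61) — total 46+56+59+52+59+61 = $333.
Row-greedy (each driver in turn takes its best remaining request) gives $317, worse by 16.
Next-best assignment: Car 106→Request R7, Car 85→Request R2, Car 31→Request R1, Car 12→Request R3, Car 44→Request R5, Car 27→Request R6 = $328.
Car 85's own top request is Request R1 ($65), but forcing Car 85→Request R1 and reassigning the rest optimally gives only $317 — worse by 16.

Car 85 receives Request R2.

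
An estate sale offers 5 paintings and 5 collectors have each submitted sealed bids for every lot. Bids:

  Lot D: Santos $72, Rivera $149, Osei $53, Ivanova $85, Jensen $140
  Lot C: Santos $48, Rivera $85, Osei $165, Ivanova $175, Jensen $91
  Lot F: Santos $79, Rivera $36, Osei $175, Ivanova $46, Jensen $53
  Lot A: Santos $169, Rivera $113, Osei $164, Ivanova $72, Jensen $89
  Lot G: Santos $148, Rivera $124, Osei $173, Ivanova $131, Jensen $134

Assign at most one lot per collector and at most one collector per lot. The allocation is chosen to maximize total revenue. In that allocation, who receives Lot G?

Jensen receives Lot G.

This is a one-to-one assignment (maximum-weight bipartite matching).
Optimal: Santos→Lot A ($169), Rivera→Lot D ($149), Osei→Lot F ($175), Ivanova→Lot C ($175), Jensen→Lot G ($134) — total 169+149+175+175+134 = $802.
Next-best assignment: Santos→Lot A, Rivera→Lot G, Osei→Lot F, Ivanova→Lot C, Jensen→Lot D = $783.
Checked against all permutations: $802 is optimal.
Jensen's own top lot is Lot D ($140), but forcing Jensen→Lot D and reassigning the rest optimally gives only $783 — worse by 19.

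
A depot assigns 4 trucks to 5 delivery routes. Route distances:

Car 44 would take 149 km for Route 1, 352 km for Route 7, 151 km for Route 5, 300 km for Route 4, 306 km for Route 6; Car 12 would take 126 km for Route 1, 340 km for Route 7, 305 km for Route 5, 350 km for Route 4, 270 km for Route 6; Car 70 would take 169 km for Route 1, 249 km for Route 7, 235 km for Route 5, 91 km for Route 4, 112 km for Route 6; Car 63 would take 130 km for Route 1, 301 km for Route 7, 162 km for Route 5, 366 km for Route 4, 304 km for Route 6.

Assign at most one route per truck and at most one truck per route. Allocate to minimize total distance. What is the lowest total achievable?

Minimum total: 642 km

This is a one-to-one assignment (minimum-cost bipartite matching).
Optimal: Car 44→Route 5 (151 km), Car 12→Route 6 (270 km), Car 70→Route 4 (91 km), Car 63→Route 1 (130 km) — total 151+270+91+130 = 642 km.
Row-greedy (each truck in turn takes its cheapest remaining route) gives 672 km, worse by 30.
Next-best assignment: Car 44→Route 5, Car 12→Route 1, Car 70→Route 4, Car 63→Route 7 = 669 km.
Swapping Car 70↔Car 63 (Car 70→Route 1 169 km, Car 63→Route 4 366 km) adds 314.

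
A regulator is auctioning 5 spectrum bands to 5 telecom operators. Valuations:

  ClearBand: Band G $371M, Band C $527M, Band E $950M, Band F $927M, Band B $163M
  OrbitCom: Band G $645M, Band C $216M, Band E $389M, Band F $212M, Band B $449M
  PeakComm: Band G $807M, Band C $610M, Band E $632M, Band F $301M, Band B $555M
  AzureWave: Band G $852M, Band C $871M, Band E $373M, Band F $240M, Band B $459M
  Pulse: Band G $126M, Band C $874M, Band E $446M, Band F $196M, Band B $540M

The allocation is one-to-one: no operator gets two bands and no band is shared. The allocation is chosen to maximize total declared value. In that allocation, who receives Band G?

This is a one-to-one assignment (maximum-weight bipartite matching).
Optimal: ClearBand→Band F ($927M), OrbitCom→Band B ($449M), PeakComm→Band E ($632M), AzureWave→Band G ($852M), Pulse→Band C ($874M) — total 927+449+632+852+874 = $3734M.
Column-greedy (each band in turn goes to its best remaining operator) gives $3426M, worse by 308.
Next-best assignment: ClearBand→Band F, OrbitCom→Band G, PeakComm→Band E, AzureWave→Band C, Pulse→Band B = $3615M.
Swapping OrbitCom↔ClearBand (OrbitCom→Band F $212M, ClearBand→Band B $163M) loses 1001.
AzureWave's own top band is Band C ($871M), but forcing AzureWave→Band C and reassigning the rest optimally gives only $3615M — worse by 119.

AzureWave receives Band G.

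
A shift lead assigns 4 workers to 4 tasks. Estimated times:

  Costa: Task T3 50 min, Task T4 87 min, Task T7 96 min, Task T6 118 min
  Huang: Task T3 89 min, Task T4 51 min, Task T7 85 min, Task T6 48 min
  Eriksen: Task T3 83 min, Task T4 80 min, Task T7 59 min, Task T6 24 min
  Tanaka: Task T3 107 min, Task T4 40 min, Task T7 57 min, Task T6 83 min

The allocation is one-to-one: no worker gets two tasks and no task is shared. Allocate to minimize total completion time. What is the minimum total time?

Minimum total: 182 min

This is the linear assignment problem.
Optimal: Costa→Task T3 (50 min), Huang→Task T4 (51 min), Eriksen→Task T6 (24 min), Tanaka→Task T7 (57 min) — total 50+51+24+57 = 182 min.
Next-best assignment: Costa→Task T3, Huang→Task T6, Eriksen→Task T7, Tanaka→Task T4 = 197 min.
No other one-to-one assignment undercuts 182 min.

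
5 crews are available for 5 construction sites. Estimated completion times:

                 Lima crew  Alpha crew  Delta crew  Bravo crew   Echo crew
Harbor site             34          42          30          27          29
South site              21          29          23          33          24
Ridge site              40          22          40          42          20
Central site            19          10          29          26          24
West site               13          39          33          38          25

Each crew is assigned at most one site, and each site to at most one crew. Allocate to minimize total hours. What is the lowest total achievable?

Minimum total: 93 hours

Optimal: Lima crew→West site (13 hours), Alpha crew→Central site (10 hours), Delta crew→South site (23 hours), Bravo crew→Harbor site (27 hours), Echo crew→Ridge site (20 hours) — total 13+10+23+27+20 = 93 hours.
Column-greedy (each site in turn goes to its cheapest remaining crew) gives 111 hours, worse by 18.
Next-best assignment: Lima crew→West site, Alpha crew→Central site, Delta crew→Harbor site, Bravo crew→South site, Echo crew→Ridge site = 106 hours.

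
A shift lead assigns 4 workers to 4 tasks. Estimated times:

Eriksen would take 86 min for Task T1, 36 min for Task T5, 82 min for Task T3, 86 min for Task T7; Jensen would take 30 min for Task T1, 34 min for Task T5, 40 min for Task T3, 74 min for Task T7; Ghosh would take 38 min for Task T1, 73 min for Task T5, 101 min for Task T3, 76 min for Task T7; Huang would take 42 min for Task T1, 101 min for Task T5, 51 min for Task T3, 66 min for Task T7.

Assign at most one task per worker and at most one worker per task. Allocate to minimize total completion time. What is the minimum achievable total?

Min total: 180 min

This is a one-to-one assignment (minimum-cost bipartite matching).
Optimal: Eriksen→Task T5 (36 min), Jensen→Task T3 (40 min), Ghosh→Task T1 (38 min), Huang→Task T7 (66 min) — total 36+40+38+66 = 180 min.
Min-entry greedy (repeatedly take the single cheapest remaining cell) gives 193 min, worse by 13.
Next-best assignment: Eriksen→Task T5, Jensen→Task T1, Ghosh→Task T7, Huang→Task T3 = 193 min.
Swapping Ghosh↔Jensen (Ghosh→Task T3 101 min, Jensen→Task T1 30 min) adds 53.
No other one-to-one assignment undercuts 180 min.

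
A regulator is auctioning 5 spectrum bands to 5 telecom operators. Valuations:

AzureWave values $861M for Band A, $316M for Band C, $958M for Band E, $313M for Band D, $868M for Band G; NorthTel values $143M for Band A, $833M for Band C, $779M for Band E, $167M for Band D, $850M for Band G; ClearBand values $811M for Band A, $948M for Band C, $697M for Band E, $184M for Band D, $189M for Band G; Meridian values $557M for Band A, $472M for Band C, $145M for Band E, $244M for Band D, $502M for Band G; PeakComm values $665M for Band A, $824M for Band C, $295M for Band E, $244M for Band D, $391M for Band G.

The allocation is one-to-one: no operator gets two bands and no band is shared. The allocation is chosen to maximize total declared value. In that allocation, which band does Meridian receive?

Optimal: AzureWave→Band E ($958M), NorthTel→Band G ($850M), ClearBand→Band A ($811M), Meridian→Band D ($244M), PeakComm→Band C ($824M) — total 958+850+811+244+824 = $3687M.
Max-entry greedy (repeatedly take the single best remaining cell) gives $3665M, worse by 22.
Swapping NorthTel↔PeakComm (NorthTel→Band C $833M, PeakComm→Band G $391M) loses 450.
No other one-to-one assignment exceeds $3687M.
Meridian's own top band is Band A ($557M), but forcing Meridian→Band A and reassigning the rest optimally gives only $3557M — worse by 130.

Meridian receives Band D.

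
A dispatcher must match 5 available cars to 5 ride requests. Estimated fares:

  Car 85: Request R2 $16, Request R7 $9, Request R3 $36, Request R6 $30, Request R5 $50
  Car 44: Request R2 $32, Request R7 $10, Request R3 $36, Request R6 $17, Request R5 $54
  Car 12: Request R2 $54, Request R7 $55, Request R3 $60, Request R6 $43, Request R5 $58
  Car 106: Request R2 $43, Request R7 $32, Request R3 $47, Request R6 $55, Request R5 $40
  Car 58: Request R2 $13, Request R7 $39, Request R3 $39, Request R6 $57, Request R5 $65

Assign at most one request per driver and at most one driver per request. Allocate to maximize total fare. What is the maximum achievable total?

Optimal: Car 85→Request R3 ($36), Car 44→Request R5 ($54), Car 12→Request R7 ($55), Car 106→Request R2 ($43), Car 58→Request R6 ($57) — total 36+54+55+43+57 = $245.
Column-greedy (each request in turn goes to its best remaining driver) gives $224, worse by 21.
Checked against all permutations: $245 is optimal.

Maximum total: $245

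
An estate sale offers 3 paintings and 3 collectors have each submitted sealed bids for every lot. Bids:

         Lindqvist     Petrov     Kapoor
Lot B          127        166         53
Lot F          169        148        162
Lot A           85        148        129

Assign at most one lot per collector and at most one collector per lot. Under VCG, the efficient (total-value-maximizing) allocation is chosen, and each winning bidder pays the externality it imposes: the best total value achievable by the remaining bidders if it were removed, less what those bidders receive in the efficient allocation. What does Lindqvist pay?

Efficient allocation: Lindqvist→Lot F ($169), Petrov→Lot B ($166), Kapoor→Lot A ($129); total welfare W = $464.
Lindqvist receives Lot F at value $169, so the others get W − 169 = $295.
Without Lindqvist: best allocation of the remaining 2 bidders over all 3 lots is Petrov→Lot B ($166), Kapoor→Lot F ($162), total $328.
VCG payment = (others' best without Lindqvist) − (others' welfare with Lindqvist) = 328 − 295 = $33.

Lindqvist pays $33.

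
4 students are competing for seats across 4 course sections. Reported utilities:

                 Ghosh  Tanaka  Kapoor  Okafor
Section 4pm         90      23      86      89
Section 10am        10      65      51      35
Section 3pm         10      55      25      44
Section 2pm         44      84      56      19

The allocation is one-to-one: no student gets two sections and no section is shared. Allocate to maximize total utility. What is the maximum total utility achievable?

Max total: 269 points

Optimal: Ghosh→Section 4pm (90 points), Tanaka→Section 2pm (84 points), Kapoor→Section 10am (51 points), Okafor→Section 3pm (44 points) — total 90+84+51+44 = 269 points.
Column-greedy (each section in turn goes to its best remaining student) gives 255 points, worse by 14.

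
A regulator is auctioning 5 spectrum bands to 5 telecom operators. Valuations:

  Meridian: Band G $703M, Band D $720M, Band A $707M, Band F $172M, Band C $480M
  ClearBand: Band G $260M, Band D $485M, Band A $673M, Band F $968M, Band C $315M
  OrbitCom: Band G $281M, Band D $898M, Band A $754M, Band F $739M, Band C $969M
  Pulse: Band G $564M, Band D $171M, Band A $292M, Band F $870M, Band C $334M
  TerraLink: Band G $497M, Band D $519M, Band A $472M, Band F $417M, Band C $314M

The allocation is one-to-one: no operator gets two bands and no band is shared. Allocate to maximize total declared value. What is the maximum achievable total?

Optimal: Meridian→Band G ($703M), ClearBand→Band A ($673M), OrbitCom→Band C ($969M), Pulse→Band F ($870M), TerraLink→Band D ($519M) — total 703+673+969+870+519 = $3734M.
Max-entry greedy (repeatedly take the single best remaining cell) gives $3693M, worse by 41.
Next-best assignment: Meridian→Band D, ClearBand→Band A, OrbitCom→Band C, Pulse→Band F, TerraLink→Band G = $3729M.
Swapping Meridian↔OrbitCom (Meridian→Band C $480M, OrbitCom→Band G $281M) loses 911.

Maximum total: $3734M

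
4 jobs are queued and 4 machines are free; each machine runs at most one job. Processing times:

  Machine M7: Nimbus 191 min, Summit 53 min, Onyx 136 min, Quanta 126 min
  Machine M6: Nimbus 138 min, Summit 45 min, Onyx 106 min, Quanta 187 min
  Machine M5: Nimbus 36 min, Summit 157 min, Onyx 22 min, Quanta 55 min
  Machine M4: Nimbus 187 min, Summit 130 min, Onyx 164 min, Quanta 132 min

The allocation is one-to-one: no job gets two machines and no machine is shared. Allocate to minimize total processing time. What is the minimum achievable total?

Optimal: Nimbus→Machine M5 (36 min), Summit→Machine M7 (53 min), Onyx→Machine M6 (106 min), Quanta→Machine M4 (132 min) — total 36+53+106+132 = 327 min.
Row-greedy (each job in turn takes its cheapest remaining machine) gives 349 min, worse by 22.
Checked against all permutations: 327 min is optimal.

Minimum total: 327 min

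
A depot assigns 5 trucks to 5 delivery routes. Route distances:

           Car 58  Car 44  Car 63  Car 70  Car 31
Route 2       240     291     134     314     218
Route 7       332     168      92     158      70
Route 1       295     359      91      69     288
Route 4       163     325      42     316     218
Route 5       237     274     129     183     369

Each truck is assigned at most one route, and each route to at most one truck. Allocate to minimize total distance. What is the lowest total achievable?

Optimal: Car 58→Route 2 (240 km), Car 44→Route 5 (274 km), Car 63→Route 4 (42 km), Car 70→Route 1 (69 km), Car 31→Route 7 (70 km) — total 240+274+42+69+70 = 695 km.
Min-entry greedy (repeatedly take the single cheapest remaining cell) gives 709 km, worse by 14.
Next-best assignment: Car 58→Route 5, Car 44→Route 2, Car 63→Route 4, Car 70→Route 1, Car 31→Route 7 = 709 km.
Swapping Car 44↔Car 70 (Car 44→Route 1 359 km, Car 70→Route 5 183 km) adds 199.
Checked against all permutations: 695 km is optimal.

Min total: 695 km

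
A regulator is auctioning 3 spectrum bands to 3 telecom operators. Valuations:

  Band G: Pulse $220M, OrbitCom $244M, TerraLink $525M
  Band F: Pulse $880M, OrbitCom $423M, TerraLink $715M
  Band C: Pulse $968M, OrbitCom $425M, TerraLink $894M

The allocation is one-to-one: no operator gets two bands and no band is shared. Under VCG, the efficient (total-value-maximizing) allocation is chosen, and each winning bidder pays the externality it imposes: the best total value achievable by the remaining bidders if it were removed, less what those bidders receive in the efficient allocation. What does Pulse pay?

Pulse pays $179M.

Efficient allocation: Pulse→Band F ($880M), OrbitCom→Band G ($244M), TerraLink→Band C ($894M); total welfare W = $2018M.
Pulse receives Band F at value $880M, so the others get W − 880 = $1138M.
Without Pulse: best allocation of the remaining 2 bidders over all 3 bands is OrbitCom→Band F ($423M), TerraLink→Band C ($894M), total $1317M.
VCG payment = (others' best without Pulse) − (others' welfare with Pulse) = 1317 − 1138 = $179M.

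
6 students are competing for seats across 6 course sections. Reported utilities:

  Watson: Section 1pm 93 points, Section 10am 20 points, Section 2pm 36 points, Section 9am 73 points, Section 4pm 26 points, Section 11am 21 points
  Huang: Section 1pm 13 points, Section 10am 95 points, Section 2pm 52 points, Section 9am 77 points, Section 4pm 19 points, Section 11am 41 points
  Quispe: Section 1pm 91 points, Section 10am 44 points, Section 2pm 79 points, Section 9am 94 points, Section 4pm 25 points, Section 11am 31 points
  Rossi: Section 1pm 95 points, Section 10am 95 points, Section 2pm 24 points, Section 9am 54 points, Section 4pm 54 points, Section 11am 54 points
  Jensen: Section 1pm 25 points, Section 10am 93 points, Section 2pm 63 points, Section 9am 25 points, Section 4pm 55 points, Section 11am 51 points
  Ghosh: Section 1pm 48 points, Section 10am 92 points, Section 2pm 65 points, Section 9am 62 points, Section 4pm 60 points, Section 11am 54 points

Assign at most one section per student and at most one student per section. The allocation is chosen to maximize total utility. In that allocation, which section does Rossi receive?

This is a one-to-one assignment (maximum-weight bipartite matching).
Optimal: Watson→Section 1pm (93 points), Huang→Section 10am (95 points), Quispe→Section 9am (94 points), Rossi→Section 11am (54 points), Jensen→Section 2pm (63 points), Ghosh→Section 4pm (60 points) — total 93+95+94+54+63+60 = 459 points.
Column-greedy (each section in turn goes to its best remaining student) gives 453 points, worse by 6.
Next-best assignment: Watson→Section 1pm, Huang→Section 10am, Quispe→Section 9am, Rossi→Section 11am, Jensen→Section 4pm, Ghosh→Section 2pm = 456 points.
Swapping Jensen↔Ghosh (Jensen→Section 4pm 55 points, Ghosh→Section 2pm 65 points) loses 3.
No other one-to-one assignment exceeds 459 points.
Rossi's own top section is Section 1pm (95 points), but forcing Rossi→Section 1pm and reassigning the rest optimally gives only 453 points — worse by 6.

Rossi receives Section 11am.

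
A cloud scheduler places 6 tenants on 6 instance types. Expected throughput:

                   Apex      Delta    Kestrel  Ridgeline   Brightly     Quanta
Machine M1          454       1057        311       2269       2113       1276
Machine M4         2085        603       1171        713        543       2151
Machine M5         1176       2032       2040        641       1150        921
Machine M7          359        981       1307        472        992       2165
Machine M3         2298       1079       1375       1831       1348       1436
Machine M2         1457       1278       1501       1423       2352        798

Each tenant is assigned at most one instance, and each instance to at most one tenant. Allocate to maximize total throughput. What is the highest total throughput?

Optimal: Apex→Machine M3 (2298 ops/s), Delta→Machine M5 (2032 ops/s), Kestrel→Machine M7 (1307 ops/s), Ridgeline→Machine M1 (2269 ops/s), Brightly→Machine M2 (2352 ops/s), Quanta→Machine M4 (2151 ops/s) — total 2298+2032+1307+2269+2352+2151 = 12409 ops/s.
Max-entry greedy (repeatedly take the single best remaining cell) gives 11727 ops/s, worse by 682.
Swapping Delta↔Ridgeline (Delta→Machine M1 1057 ops/s, Ridgeline→Machine M5 641 ops/s) loses 2603.
Checked against all permutations: 12409 ops/s is optimal.

Max total: 12409 ops/s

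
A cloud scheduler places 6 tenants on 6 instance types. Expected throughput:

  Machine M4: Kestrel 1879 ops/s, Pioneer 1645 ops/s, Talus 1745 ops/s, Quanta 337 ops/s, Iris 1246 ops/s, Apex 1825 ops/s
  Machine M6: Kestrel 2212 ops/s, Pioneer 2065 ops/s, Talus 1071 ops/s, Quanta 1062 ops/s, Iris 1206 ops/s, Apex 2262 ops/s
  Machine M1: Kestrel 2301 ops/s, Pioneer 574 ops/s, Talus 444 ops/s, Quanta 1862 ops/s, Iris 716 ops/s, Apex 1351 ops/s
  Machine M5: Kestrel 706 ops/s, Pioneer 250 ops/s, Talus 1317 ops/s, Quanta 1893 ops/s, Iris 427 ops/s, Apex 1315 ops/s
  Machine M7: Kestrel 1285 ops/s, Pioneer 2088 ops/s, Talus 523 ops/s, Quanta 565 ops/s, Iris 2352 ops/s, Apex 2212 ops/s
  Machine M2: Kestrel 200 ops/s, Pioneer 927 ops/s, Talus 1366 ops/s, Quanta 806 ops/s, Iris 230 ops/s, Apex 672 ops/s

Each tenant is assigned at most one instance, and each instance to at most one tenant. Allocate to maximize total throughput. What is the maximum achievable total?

Max total: 11819 ops/s

This is a one-to-one assignment (maximum-weight bipartite matching).
Optimal: Kestrel→Machine M1 (2301 ops/s), Pioneer→Machine M4 (1645 ops/s), Talus→Machine M2 (1366 ops/s), Quanta→Machine M5 (1893 ops/s), Iris→Machine M7 (2352 ops/s), Apex→Machine M6 (2262 ops/s) — total 2301+1645+1366+1893+2352+2262 = 11819 ops/s.
Max-entry greedy (repeatedly take the single best remaining cell) gives 11480 ops/s, worse by 339.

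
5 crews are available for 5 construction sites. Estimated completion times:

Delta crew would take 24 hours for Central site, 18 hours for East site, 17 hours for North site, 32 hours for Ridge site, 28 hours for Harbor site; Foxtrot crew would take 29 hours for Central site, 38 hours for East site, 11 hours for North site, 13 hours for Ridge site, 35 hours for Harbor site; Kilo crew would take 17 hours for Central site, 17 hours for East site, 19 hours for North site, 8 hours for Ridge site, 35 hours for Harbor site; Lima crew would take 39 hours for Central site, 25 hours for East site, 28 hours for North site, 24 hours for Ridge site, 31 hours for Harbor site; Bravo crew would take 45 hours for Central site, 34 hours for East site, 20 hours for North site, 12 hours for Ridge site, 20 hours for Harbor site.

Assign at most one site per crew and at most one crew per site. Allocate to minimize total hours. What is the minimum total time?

Treat this as an assignment problem: match each crew to one site.
Optimal: Delta crew→Central site (24 hours), Foxtrot crew→North site (11 hours), Kilo crew→Ridge site (8 hours), Lima crew→East site (25 hours), Bravo crew→Harbor site (20 hours) — total 24+11+8+25+20 = 88 hours.
Row-greedy (each crew in turn takes its cheapest remaining site) gives 92 hours, worse by 4.
Next-best assignment: Delta crew→East site, Foxtrot crew→North site, Kilo crew→Central site, Lima crew→Harbor site, Bravo crew→Ridge site = 89 hours.

Min total: 88 hours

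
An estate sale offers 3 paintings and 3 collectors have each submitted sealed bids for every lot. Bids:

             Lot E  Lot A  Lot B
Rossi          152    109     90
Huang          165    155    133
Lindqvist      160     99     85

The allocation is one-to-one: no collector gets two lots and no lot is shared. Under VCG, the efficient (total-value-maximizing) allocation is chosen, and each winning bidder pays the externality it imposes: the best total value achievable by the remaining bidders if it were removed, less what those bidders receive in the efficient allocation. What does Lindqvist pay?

Efficient allocation: Rossi→Lot B ($90), Huang→Lot A ($155), Lindqvist→Lot E ($160); total welfare W = $405.
Lindqvist receives Lot E at value $160, so the others get W − 160 = $245.
Without Lindqvist: best allocation of the remaining 2 bidders over all 3 lots is Rossi→Lot E ($152), Huang→Lot A ($155), total $307.
VCG payment = (others' best without Lindqvist) − (others' welfare with Lindqvist) = 307 − 245 = $62.

Lindqvist pays $62.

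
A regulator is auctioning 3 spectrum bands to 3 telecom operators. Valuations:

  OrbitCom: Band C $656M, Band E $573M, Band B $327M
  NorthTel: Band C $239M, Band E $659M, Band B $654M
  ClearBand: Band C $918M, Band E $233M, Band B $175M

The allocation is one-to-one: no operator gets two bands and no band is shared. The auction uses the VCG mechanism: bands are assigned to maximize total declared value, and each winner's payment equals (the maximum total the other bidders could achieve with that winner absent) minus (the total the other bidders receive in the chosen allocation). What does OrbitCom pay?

Efficient allocation: OrbitCom→Band E ($573M), NorthTel→Band B ($654M), ClearBand→Band C ($918M); total welfare W = $2145M.
OrbitCom receives Band E at value $573M, so the others get W − 573 = $1572M.
Without OrbitCom: best allocation of the remaining 2 bidders over all 3 bands is NorthTel→Band E ($659M), ClearBand→Band C ($918M), total $1577M.
VCG payment = (others' best without OrbitCom) − (others' welfare with OrbitCom) = 1577 − 1572 = $5M.

OrbitCom pays $5M.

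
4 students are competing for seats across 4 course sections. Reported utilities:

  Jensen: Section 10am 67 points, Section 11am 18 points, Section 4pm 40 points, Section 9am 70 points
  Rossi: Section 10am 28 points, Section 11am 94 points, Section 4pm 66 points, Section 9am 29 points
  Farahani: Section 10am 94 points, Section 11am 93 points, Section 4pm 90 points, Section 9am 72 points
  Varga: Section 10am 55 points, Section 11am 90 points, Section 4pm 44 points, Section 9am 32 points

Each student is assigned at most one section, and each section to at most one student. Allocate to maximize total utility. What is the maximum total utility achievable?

Optimal: Jensen→Section 9am (70 points), Rossi→Section 4pm (66 points), Farahani→Section 10am (94 points), Varga→Section 11am (90 points) — total 70+66+94+90 = 320 points.
Column-greedy (each section in turn goes to its best remaining student) gives 302 points, worse by 18.
No other one-to-one assignment exceeds 320 points.

Maximum total: 320 points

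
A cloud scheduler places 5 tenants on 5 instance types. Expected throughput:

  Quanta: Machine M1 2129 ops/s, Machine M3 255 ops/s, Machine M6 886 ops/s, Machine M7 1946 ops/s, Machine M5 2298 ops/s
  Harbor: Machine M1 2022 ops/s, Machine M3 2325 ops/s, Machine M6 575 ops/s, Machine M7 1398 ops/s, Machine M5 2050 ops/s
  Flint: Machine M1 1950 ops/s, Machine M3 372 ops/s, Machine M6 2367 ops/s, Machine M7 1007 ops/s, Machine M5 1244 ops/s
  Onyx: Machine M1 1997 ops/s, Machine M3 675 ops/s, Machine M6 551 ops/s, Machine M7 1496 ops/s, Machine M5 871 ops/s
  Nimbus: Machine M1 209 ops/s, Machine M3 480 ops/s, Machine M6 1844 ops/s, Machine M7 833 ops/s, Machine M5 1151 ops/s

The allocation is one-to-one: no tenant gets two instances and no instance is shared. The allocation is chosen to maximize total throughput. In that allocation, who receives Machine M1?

Treat this as an assignment problem: match each tenant to one instance.
Optimal: Quanta→Machine M5 (2298 ops/s), Harbor→Machine M3 (2325 ops/s), Flint→Machine M1 (1950 ops/s), Onyx→Machine M7 (1496 ops/s), Nimbus→Machine M6 (1844 ops/s) — total 2298+2325+1950+1496+1844 = 9913 ops/s.
Row-greedy (each tenant in turn takes its best remaining instance) gives 9820 ops/s, worse by 93.
Flint's own top instance is Machine M6 (2367 ops/s), but forcing Flint→Machine M6 and reassigning the rest optimally gives only 9820 ops/s — worse by 93.

Flint receives Machine M1.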